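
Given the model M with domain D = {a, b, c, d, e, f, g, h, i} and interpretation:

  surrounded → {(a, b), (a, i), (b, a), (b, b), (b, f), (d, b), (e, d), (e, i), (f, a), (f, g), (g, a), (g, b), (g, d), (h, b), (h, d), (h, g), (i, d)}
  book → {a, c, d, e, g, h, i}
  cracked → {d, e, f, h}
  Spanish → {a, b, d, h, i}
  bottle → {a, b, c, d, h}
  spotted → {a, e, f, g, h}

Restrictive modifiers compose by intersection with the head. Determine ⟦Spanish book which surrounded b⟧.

⟦which surrounded b⟧ = {x : ⟨x, b⟩ ∈ ⟦surrounded⟧} = {a, b, d, g, h}
⟦book⟧ = {a, c, d, e, g, h, i}
… ∩ ⟦which surrounded b⟧ = {a, c, d, e, g, h, i} ∩ {a, b, d, g, h} = {a, d, g, h}
… ∩ ⟦Spanish⟧ = {a, d, g, h} ∩ {a, b, d, h, i} = {a, d, h}
So ⟦Spanish book which surrounded b⟧ = {a, d, h}.

{a, d, h}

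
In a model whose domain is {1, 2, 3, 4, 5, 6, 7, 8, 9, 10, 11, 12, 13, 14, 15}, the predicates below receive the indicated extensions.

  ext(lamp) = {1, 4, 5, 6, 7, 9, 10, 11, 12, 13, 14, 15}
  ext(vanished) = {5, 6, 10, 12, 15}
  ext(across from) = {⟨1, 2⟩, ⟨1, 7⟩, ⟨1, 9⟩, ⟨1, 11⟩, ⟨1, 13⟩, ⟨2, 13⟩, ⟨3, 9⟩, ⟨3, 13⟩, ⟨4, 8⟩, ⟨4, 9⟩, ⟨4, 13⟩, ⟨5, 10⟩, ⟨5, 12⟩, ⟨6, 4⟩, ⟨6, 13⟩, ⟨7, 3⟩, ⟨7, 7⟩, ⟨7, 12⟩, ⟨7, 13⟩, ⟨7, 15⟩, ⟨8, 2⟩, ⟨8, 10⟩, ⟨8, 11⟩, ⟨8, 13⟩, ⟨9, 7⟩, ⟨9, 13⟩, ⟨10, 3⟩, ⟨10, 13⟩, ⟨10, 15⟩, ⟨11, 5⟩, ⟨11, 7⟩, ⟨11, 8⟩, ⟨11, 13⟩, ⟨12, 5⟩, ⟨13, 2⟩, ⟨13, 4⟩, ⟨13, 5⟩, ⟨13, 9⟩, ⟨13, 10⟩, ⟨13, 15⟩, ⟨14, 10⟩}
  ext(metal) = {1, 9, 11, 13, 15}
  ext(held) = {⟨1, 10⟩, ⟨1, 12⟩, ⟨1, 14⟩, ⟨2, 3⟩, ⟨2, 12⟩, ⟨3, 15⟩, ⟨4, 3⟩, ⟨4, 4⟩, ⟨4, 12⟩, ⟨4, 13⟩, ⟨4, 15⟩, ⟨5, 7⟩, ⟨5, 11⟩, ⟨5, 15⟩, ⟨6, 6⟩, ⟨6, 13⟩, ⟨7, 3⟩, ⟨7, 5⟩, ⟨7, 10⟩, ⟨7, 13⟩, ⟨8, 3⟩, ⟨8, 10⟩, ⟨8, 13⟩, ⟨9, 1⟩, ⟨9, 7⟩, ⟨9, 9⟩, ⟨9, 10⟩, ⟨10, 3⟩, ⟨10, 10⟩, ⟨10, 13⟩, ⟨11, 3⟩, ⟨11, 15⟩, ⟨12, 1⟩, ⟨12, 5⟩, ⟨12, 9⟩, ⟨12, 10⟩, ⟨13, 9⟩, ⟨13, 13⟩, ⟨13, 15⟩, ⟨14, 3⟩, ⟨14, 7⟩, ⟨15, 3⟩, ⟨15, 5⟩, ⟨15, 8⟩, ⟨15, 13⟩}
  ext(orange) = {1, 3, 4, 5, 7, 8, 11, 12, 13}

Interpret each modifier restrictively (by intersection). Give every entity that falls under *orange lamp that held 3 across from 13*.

{4, 7, 11}

⟦that held 3⟧ = {x : ⟨x, 3⟩ ∈ ⟦held⟧} = {2, 4, 7, 8, 10, 11, 14, 15}
⟦across from 13⟧ = {x : ⟨x, 13⟩ ∈ ⟦across from⟧} = {1, 2, 3, 4, 6, 7, 8, 9, 10, 11}
⟦lamp⟧ = {1, 4, 5, 6, 7, 9, 10, 11, 12, 13, 14, 15}
… ∩ ⟦that held 3⟧ = {1, 4, 5, 6, 7, 9, 10, 11, 12, 13, 14, 15} ∩ {2, 4, 7, 8, 10, 11, 14, 15} = {4, 7, 10, 11, 14, 15}
… ∩ ⟦across from 13⟧ = {4, 7, 10, 11, 14, 15} ∩ {1, 2, 3, 4, 6, 7, 8, 9, 10, 11} = {4, 7, 10, 11}
… ∩ ⟦orange⟧ = {4, 7, 10, 11} ∩ {1, 3, 4, 5, 7, 8, 11, 12, 13} = {4, 7, 11}
So ⟦orange lamp that held 3 across from 13⟧ = {4, 7, 11}.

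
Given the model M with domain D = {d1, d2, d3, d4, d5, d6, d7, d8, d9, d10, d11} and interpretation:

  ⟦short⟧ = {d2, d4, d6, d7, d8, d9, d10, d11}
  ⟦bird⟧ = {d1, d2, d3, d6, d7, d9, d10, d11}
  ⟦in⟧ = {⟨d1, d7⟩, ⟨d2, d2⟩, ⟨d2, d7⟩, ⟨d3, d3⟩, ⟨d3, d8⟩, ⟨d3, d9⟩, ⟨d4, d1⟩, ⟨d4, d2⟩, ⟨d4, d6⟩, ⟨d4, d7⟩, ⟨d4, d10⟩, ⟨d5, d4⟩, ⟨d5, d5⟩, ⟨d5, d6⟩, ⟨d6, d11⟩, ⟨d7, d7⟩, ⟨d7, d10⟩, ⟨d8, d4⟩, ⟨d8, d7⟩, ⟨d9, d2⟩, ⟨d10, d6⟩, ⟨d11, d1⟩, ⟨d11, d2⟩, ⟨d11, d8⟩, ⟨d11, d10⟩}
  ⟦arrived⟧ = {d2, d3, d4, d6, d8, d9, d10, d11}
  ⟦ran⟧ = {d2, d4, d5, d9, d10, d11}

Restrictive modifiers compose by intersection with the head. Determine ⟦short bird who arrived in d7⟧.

⟦who arrived⟧ = ⟦arrived⟧ = {d2, d3, d4, d6, d8, d9, d10, d11}
⟦in d7⟧ = {x : ⟨x, d7⟩ ∈ ⟦in⟧} = {d1, d2, d4, d7, d8}
⟦bird⟧ = {d1, d2, d3, d6, d7, d9, d10, d11}
… ∩ ⟦who arrived⟧ = {d1, d2, d3, d6, d7, d9, d10, d11} ∩ {d2, d3, d4, d6, d8, d9, d10, d11} = {d2, d3, d6, d9, d10, d11}
… ∩ ⟦in d7⟧ = {d2, d3, d6, d9, d10, d11} ∩ {d1, d2, d4, d7, d8} = {d2}
… ∩ ⟦short⟧ = {d2} ∩ {d2, d4, d6, d7, d8, d9, d10, d11} = {d2}
So ⟦short bird who arrived in d7⟧ = {d2}.

{d2}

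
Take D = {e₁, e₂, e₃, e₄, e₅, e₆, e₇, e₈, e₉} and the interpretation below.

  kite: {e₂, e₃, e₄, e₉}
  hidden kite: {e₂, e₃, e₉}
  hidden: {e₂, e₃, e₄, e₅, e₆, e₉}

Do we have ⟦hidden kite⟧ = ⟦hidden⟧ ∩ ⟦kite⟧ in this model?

⟦hidden⟧ ∩ ⟦kite⟧ = {e₂, e₃, e₄, e₅, e₆, e₉} ∩ {e₂, e₃, e₄, e₉} = {e₂, e₃, e₄, e₉}
Observed ⟦hidden kite⟧ = {e₂, e₃, e₉}.
These differ, so the modifier is not intersective in this model.

no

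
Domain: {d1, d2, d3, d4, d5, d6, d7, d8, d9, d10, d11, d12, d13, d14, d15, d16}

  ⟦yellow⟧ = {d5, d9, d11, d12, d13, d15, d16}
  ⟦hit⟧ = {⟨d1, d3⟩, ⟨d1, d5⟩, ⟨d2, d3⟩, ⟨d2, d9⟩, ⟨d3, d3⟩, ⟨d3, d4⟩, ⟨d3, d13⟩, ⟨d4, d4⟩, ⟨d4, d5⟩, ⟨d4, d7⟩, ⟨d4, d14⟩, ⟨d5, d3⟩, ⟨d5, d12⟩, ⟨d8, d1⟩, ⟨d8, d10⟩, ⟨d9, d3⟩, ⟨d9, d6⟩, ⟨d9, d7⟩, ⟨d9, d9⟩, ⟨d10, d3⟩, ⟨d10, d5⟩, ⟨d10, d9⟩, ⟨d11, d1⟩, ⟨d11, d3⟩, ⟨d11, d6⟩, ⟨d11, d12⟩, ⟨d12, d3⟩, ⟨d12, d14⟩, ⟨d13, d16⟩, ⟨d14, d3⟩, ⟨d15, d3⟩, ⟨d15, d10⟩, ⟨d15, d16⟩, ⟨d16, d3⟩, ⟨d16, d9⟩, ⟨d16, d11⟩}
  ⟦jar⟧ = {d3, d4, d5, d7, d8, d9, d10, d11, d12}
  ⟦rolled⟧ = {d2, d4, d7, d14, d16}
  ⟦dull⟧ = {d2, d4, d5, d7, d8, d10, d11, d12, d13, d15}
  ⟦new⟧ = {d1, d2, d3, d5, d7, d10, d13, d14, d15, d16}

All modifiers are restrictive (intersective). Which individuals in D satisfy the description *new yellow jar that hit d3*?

{d5}

⟦that hit d3⟧ = {x : ⟨x, d3⟩ ∈ ⟦hit⟧} = {d1, d2, d3, d5, d9, d10, d11, d12, d14, d15, d16}
⟦jar⟧ = {d3, d4, d5, d7, d8, d9, d10, d11, d12}
… ∩ ⟦that hit d3⟧ = {d3, d4, d5, d7, d8, d9, d10, d11, d12} ∩ {d1, d2, d3, d5, d9, d10, d11, d12, d14, d15, d16} = {d3, d5, d9, d10, d11, d12}
… ∩ ⟦new⟧ = {d3, d5, d9, d10, d11, d12} ∩ {d1, d2, d3, d5, d7, d10, d13, d14, d15, d16} = {d3, d5, d10}
… ∩ ⟦yellow⟧ = {d3, d5, d10} ∩ {d5, d9, d11, d12, d13, d15, d16} = {d5}
So ⟦new yellow jar that hit d3⟧ = {d5}.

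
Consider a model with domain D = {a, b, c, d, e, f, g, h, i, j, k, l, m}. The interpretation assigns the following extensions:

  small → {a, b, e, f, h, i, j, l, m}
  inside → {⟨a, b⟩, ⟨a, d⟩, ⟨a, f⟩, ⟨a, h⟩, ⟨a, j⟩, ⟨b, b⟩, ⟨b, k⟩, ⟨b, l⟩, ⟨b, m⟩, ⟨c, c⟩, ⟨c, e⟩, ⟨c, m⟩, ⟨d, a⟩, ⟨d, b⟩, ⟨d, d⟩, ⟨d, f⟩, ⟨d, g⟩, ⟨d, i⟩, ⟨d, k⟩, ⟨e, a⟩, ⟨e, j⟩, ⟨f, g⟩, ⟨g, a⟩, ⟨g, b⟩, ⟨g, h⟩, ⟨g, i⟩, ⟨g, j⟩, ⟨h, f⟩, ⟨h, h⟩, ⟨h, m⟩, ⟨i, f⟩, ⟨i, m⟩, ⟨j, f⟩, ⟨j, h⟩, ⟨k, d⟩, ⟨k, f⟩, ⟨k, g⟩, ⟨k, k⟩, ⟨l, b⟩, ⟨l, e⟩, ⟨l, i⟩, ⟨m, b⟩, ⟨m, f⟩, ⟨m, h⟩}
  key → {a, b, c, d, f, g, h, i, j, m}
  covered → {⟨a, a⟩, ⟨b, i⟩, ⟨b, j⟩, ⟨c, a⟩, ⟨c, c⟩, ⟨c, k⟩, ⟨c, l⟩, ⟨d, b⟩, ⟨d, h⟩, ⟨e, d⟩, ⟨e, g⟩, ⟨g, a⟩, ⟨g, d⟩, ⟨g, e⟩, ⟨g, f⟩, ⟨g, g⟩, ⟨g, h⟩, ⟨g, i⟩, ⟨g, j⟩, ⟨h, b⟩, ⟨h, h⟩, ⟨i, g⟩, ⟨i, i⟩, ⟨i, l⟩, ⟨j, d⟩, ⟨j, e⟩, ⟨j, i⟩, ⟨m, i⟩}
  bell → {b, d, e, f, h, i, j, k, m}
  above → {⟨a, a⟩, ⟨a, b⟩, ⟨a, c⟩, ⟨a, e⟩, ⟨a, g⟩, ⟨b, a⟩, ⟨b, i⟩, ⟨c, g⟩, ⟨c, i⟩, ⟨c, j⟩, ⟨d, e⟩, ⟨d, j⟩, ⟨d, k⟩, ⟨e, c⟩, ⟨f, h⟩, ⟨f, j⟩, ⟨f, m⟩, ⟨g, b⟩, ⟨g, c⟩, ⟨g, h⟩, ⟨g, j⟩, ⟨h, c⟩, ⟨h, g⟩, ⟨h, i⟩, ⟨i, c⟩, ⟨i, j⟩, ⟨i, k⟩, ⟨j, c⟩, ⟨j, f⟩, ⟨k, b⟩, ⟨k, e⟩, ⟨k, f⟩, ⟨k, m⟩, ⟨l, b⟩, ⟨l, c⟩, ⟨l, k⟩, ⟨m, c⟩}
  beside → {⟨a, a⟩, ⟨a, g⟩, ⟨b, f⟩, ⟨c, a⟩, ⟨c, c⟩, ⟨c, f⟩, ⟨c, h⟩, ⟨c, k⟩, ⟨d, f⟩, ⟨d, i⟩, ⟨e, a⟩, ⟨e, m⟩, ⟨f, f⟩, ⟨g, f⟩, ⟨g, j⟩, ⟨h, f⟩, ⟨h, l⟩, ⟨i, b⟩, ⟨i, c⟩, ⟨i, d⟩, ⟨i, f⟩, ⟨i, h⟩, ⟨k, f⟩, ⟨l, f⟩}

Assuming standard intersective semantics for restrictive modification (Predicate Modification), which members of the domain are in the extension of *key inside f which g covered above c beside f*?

{h, i}

⟦inside f⟧ = {x : ⟨x, f⟩ ∈ ⟦inside⟧} = {a, d, h, i, j, k, m}
⟦which g covered⟧ = {x : ⟨g, x⟩ ∈ ⟦covered⟧} = {a, d, e, f, g, h, i, j}
⟦above c⟧ = {x : ⟨x, c⟩ ∈ ⟦above⟧} = {a, e, g, h, i, j, l, m}
⟦beside f⟧ = {x : ⟨x, f⟩ ∈ ⟦beside⟧} = {b, c, d, f, g, h, i, k, l}
⟦key⟧ = {a, b, c, d, f, g, h, i, j, m}
… ∩ ⟦inside f⟧ = {a, b, c, d, f, g, h, i, j, m} ∩ {a, d, h, i, j, k, m} = {a, d, h, i, j, m}
… ∩ ⟦which g covered⟧ = {a, d, h, i, j, m} ∩ {a, d, e, f, g, h, i, j} = {a, d, h, i, j}
… ∩ ⟦above c⟧ = {a, d, h, i, j} ∩ {a, e, g, h, i, j, l, m} = {a, h, i, j}
… ∩ ⟦beside f⟧ = {a, h, i, j} ∩ {b, c, d, f, g, h, i, k, l} = {h, i}
So ⟦key inside f which g covered above c beside f⟧ = {h, i}.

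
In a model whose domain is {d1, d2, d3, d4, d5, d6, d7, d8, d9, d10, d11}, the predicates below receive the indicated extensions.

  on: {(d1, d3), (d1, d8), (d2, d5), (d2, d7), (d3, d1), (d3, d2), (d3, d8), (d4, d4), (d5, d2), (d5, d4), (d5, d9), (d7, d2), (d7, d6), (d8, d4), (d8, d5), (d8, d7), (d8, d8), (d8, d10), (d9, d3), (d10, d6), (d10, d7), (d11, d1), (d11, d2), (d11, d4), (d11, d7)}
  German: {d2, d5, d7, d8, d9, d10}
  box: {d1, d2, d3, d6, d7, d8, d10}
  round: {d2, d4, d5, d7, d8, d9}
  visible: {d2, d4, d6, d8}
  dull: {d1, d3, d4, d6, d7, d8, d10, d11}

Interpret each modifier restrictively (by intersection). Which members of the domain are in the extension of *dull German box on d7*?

⟦on d7⟧ = {x : ⟨x, d7⟩ ∈ ⟦on⟧} = {d2, d8, d10, d11}
⟦box⟧ = {d1, d2, d3, d6, d7, d8, d10}
… ∩ ⟦on d7⟧ = {d1, d2, d3, d6, d7, d8, d10} ∩ {d2, d8, d10, d11} = {d2, d8, d10}
… ∩ ⟦dull⟧ = {d2, d8, d10} ∩ {d1, d3, d4, d6, d7, d8, d10, d11} = {d8, d10}
… ∩ ⟦German⟧ = {d8, d10} ∩ {d2, d5, d7, d8, d9, d10} = {d8, d10}
So ⟦dull German box on d7⟧ = {d8, d10}.

{d8, d10}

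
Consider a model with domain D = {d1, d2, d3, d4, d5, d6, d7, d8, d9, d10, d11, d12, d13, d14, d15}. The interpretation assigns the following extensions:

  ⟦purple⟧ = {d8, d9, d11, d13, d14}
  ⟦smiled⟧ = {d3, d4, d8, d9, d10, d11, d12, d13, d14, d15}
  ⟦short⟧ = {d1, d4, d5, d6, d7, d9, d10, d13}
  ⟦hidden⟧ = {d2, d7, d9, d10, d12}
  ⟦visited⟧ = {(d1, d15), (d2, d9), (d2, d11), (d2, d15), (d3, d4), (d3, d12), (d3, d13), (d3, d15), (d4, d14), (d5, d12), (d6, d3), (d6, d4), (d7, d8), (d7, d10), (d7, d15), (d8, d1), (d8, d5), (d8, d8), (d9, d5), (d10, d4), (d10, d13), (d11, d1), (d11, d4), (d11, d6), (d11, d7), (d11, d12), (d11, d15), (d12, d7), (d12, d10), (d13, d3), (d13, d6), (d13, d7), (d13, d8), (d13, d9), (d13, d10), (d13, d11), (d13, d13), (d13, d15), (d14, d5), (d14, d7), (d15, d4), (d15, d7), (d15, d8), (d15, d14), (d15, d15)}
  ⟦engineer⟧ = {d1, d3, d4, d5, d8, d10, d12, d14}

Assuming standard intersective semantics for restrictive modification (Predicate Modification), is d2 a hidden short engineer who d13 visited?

no

⟦who d13 visited⟧ = {x : ⟨d13, x⟩ ∈ ⟦visited⟧} = {d3, d6, d7, d8, d9, d10, d11, d13, d15}
⟦engineer⟧ = {d1, d3, d4, d5, d8, d10, d12, d14}
… ∩ ⟦who d13 visited⟧ = {d1, d3, d4, d5, d8, d10, d12, d14} ∩ {d3, d6, d7, d8, d9, d10, d11, d13, d15} = {d3, d8, d10}
… ∩ ⟦hidden⟧ = {d3, d8, d10} ∩ {d2, d7, d9, d10, d12} = {d10}
… ∩ ⟦short⟧ = {d10} ∩ {d1, d4, d5, d6, d7, d9, d10, d13} = {d10}
⟦hidden short engineer who d13 visited⟧ = {d10}; d2 ∉ this set.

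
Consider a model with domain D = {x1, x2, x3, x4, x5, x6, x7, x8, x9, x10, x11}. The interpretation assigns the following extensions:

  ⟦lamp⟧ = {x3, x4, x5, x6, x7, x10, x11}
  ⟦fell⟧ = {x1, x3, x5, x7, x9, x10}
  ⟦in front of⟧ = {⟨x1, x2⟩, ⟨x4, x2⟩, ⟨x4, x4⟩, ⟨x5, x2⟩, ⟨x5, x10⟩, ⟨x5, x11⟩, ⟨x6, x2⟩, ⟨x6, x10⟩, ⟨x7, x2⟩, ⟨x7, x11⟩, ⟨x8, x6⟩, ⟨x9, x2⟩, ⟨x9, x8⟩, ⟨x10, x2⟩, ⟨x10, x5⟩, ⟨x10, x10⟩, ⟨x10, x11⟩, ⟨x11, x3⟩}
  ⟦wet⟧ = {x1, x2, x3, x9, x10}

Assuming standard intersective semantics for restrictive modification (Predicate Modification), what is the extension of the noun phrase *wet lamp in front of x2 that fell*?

⟦in front of x2⟧ = {x : ⟨x, x2⟩ ∈ ⟦in front of⟧} = {x1, x4, x5, x6, x7, x9, x10}
⟦that fell⟧ = ⟦fell⟧ = {x1, x3, x5, x7, x9, x10}
⟦lamp⟧ = {x3, x4, x5, x6, x7, x10, x11}
… ∩ ⟦in front of x2⟧ = {x3, x4, x5, x6, x7, x10, x11} ∩ {x1, x4, x5, x6, x7, x9, x10} = {x4, x5, x6, x7, x10}
… ∩ ⟦that fell⟧ = {x4, x5, x6, x7, x10} ∩ {x1, x3, x5, x7, x9, x10} = {x5, x7, x10}
… ∩ ⟦wet⟧ = {x5, x7, x10} ∩ {x1, x2, x3, x9, x10} = {x10}
So ⟦wet lamp in front of x2 that fell⟧ = {x10}.

{x10}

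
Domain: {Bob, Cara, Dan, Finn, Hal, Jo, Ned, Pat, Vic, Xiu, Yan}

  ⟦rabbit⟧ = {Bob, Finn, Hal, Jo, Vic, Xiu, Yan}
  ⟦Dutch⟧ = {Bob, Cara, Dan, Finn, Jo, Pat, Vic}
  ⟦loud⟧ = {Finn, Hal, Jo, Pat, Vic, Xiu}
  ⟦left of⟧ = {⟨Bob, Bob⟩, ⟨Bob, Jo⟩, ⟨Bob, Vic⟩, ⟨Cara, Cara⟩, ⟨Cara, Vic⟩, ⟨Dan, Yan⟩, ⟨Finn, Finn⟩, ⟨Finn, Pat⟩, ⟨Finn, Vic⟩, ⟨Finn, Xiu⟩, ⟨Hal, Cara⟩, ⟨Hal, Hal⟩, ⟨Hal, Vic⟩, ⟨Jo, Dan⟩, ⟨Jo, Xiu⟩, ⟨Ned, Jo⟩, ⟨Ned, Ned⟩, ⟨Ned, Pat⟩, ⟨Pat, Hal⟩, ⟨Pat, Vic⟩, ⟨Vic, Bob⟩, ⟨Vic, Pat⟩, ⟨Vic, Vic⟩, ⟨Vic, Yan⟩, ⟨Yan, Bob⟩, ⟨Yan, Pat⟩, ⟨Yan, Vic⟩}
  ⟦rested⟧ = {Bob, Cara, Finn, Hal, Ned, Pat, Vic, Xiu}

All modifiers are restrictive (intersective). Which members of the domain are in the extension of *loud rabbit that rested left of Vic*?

{Finn, Hal, Vic}

⟦that rested⟧ = ⟦rested⟧ = {Bob, Cara, Finn, Hal, Ned, Pat, Vic, Xiu}
⟦left of Vic⟧ = {x : ⟨x, Vic⟩ ∈ ⟦left of⟧} = {Bob, Cara, Finn, Hal, Pat, Vic, Yan}
⟦rabbit⟧ = {Bob, Finn, Hal, Jo, Vic, Xiu, Yan}
… ∩ ⟦that rested⟧ = {Bob, Finn, Hal, Jo, Vic, Xiu, Yan} ∩ {Bob, Cara, Finn, Hal, Ned, Pat, Vic, Xiu} = {Bob, Finn, Hal, Vic, Xiu}
… ∩ ⟦left of Vic⟧ = {Bob, Finn, Hal, Vic, Xiu} ∩ {Bob, Cara, Finn, Hal, Pat, Vic, Yan} = {Bob, Finn, Hal, Vic}
… ∩ ⟦loud⟧ = {Bob, Finn, Hal, Vic} ∩ {Finn, Hal, Jo, Pat, Vic, Xiu} = {Finn, Hal, Vic}
So ⟦loud rabbit that rested left of Vic⟧ = {Finn, Hal, Vic}.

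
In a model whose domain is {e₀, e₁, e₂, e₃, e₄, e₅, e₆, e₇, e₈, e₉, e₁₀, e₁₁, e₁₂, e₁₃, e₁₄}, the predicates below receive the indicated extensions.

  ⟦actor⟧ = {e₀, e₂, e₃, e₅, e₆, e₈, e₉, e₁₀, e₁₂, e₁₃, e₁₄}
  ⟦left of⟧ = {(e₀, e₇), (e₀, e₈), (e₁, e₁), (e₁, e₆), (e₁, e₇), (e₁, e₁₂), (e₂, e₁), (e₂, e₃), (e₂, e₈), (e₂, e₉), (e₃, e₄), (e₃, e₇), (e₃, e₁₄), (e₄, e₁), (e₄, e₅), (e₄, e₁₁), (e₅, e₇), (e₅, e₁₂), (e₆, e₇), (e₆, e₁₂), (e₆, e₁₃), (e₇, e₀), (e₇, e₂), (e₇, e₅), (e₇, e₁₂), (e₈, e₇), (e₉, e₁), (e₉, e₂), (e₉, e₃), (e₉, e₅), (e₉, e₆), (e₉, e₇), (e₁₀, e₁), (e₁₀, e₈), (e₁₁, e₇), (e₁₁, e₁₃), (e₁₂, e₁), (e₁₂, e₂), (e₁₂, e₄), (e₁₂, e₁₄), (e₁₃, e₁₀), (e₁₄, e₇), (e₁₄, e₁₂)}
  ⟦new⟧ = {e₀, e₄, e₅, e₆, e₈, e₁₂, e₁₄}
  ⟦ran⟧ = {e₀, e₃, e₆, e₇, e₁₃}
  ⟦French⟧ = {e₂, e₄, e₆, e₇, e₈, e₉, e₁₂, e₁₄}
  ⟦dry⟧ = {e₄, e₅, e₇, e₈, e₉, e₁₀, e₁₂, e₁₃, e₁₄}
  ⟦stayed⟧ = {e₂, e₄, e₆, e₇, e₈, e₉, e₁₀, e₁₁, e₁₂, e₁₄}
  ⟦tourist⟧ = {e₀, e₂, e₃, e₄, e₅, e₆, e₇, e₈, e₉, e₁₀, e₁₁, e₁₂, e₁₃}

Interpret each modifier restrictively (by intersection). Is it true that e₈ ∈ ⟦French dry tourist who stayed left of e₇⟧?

yes

⟦who stayed⟧ = ⟦stayed⟧ = {e₂, e₄, e₆, e₇, e₈, e₉, e₁₀, e₁₁, e₁₂, e₁₄}
⟦left of e₇⟧ = {x : ⟨x, e₇⟩ ∈ ⟦left of⟧} = {e₀, e₁, e₃, e₅, e₆, e₈, e₉, e₁₁, e₁₄}
⟦tourist⟧ = {e₀, e₂, e₃, e₄, e₅, e₆, e₇, e₈, e₉, e₁₀, e₁₁, e₁₂, e₁₃}
… ∩ ⟦who stayed⟧ = {e₀, e₂, e₃, e₄, e₅, e₆, e₇, e₈, e₉, e₁₀, e₁₁, e₁₂, e₁₃} ∩ {e₂, e₄, e₆, e₇, e₈, e₉, e₁₀, e₁₁, e₁₂, e₁₄} = {e₂, e₄, e₆, e₇, e₈, e₉, e₁₀, e₁₁, e₁₂}
… ∩ ⟦left of e₇⟧ = {e₂, e₄, e₆, e₇, e₈, e₉, e₁₀, e₁₁, e₁₂} ∩ {e₀, e₁, e₃, e₅, e₆, e₈, e₉, e₁₁, e₁₄} = {e₆, e₈, e₉, e₁₁}
… ∩ ⟦French⟧ = {e₆, e₈, e₉, e₁₁} ∩ {e₂, e₄, e₆, e₇, e₈, e₉, e₁₂, e₁₄} = {e₆, e₈, e₉}
… ∩ ⟦dry⟧ = {e₆, e₈, e₉} ∩ {e₄, e₅, e₇, e₈, e₉, e₁₀, e₁₂, e₁₃, e₁₄} = {e₈, e₉}
⟦French dry tourist who stayed left of e₇⟧ = {e₈, e₉}; e₈ ∈ this set.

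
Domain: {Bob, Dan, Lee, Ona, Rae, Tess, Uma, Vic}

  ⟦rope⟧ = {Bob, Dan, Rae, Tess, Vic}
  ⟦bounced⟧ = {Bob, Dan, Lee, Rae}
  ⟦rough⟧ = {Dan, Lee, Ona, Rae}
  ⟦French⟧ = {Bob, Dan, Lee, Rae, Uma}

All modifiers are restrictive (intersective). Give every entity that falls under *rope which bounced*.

{Bob, Dan, Rae}

⟦which bounced⟧ = ⟦bounced⟧ = {Bob, Dan, Lee, Rae}
⟦rope⟧ = {Bob, Dan, Rae, Tess, Vic}
… ∩ ⟦which bounced⟧ = {Bob, Dan, Rae, Tess, Vic} ∩ {Bob, Dan, Lee, Rae} = {Bob, Dan, Rae}
So ⟦rope which bounced⟧ = {Bob, Dan, Rae}.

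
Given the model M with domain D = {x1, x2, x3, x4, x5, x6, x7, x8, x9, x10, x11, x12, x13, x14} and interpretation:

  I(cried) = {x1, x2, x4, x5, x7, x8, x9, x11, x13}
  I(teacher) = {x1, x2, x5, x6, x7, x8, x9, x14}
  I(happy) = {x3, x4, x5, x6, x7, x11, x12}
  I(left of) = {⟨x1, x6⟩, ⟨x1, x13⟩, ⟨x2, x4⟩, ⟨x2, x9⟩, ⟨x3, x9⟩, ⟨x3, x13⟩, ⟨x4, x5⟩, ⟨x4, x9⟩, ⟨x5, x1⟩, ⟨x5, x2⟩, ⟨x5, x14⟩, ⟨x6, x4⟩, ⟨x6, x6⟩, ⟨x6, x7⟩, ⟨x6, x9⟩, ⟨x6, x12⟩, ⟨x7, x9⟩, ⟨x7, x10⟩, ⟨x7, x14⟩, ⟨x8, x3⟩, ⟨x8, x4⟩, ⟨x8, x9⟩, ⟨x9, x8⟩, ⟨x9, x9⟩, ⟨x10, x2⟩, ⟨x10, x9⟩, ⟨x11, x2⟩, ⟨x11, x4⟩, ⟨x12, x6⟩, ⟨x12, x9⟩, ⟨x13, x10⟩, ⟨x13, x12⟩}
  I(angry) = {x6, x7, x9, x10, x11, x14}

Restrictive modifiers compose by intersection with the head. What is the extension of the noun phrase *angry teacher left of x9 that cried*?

⟦left of x9⟧ = {x : ⟨x, x9⟩ ∈ ⟦left of⟧} = {x2, x3, x4, x6, x7, x8, x9, x10, x12}
⟦that cried⟧ = ⟦cried⟧ = {x1, x2, x4, x5, x7, x8, x9, x11, x13}
⟦teacher⟧ = {x1, x2, x5, x6, x7, x8, x9, x14}
… ∩ ⟦left of x9⟧ = {x1, x2, x5, x6, x7, x8, x9, x14} ∩ {x2, x3, x4, x6, x7, x8, x9, x10, x12} = {x2, x6, x7, x8, x9}
… ∩ ⟦that cried⟧ = {x2, x6, x7, x8, x9} ∩ {x1, x2, x4, x5, x7, x8, x9, x11, x13} = {x2, x7, x8, x9}
… ∩ ⟦angry⟧ = {x2, x7, x8, x9} ∩ {x6, x7, x9, x10, x11, x14} = {x7, x9}
So ⟦angry teacher left of x9 that cried⟧ = {x7, x9}.

{x7, x9}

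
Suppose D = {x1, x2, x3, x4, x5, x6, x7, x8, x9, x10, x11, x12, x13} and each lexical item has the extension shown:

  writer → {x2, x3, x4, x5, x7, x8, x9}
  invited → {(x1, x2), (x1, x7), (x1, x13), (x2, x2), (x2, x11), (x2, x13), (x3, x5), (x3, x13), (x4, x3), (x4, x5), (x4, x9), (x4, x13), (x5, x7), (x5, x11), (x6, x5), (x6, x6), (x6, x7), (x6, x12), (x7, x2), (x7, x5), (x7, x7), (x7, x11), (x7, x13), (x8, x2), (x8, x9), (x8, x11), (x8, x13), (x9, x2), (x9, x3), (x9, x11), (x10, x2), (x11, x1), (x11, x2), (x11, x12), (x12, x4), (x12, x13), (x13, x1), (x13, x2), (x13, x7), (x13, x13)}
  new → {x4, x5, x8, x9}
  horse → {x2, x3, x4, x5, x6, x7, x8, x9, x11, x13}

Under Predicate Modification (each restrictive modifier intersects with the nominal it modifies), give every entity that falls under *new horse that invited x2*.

⟦that invited x2⟧ = {x : ⟨x, x2⟩ ∈ ⟦invited⟧} = {x1, x2, x7, x8, x9, x10, x11, x13}
⟦horse⟧ = {x2, x3, x4, x5, x6, x7, x8, x9, x11, x13}
… ∩ ⟦that invited x2⟧ = {x2, x3, x4, x5, x6, x7, x8, x9, x11, x13} ∩ {x1, x2, x7, x8, x9, x10, x11, x13} = {x2, x7, x8, x9, x11, x13}
… ∩ ⟦new⟧ = {x2, x7, x8, x9, x11, x13} ∩ {x4, x5, x8, x9} = {x8, x9}
So ⟦new horse that invited x2⟧ = {x8, x9}.

{x8, x9}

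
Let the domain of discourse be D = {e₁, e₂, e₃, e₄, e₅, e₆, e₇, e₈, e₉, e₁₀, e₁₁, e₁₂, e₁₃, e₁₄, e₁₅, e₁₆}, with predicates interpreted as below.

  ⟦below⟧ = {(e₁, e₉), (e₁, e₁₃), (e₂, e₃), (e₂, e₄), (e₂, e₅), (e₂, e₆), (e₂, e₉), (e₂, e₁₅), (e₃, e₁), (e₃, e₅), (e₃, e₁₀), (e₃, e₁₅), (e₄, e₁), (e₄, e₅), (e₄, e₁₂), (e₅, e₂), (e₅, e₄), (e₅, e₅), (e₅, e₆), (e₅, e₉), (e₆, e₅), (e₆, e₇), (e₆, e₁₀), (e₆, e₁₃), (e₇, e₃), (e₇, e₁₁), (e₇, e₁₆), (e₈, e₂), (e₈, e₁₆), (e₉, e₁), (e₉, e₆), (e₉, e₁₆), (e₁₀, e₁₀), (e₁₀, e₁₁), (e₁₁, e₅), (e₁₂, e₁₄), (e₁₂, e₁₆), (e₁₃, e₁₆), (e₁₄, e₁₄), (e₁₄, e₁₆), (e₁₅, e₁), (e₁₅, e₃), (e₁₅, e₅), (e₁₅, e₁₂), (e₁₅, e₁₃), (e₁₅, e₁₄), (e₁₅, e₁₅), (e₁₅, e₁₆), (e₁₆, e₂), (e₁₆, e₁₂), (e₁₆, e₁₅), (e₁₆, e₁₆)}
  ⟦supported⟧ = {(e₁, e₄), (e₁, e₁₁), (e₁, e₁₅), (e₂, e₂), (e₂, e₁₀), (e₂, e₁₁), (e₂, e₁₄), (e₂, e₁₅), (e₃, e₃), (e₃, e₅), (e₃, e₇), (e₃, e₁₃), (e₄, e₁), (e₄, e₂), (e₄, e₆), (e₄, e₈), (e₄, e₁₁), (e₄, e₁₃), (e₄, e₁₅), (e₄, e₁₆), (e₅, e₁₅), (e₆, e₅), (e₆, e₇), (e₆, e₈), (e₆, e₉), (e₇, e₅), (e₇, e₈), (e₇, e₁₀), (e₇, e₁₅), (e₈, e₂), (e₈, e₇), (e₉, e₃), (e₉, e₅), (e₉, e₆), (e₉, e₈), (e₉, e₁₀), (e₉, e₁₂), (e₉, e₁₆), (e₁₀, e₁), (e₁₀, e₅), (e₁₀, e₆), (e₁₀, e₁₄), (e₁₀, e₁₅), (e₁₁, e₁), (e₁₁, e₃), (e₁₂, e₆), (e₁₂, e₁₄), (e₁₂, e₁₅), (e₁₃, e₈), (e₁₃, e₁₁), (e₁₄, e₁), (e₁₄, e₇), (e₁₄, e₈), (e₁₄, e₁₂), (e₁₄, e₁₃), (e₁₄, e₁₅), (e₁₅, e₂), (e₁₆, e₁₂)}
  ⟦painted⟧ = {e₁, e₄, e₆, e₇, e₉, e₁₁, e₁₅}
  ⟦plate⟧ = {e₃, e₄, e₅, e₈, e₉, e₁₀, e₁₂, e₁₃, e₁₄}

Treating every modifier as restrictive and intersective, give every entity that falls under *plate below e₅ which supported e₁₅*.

{e₄, e₅}

⟦below e₅⟧ = {x : ⟨x, e₅⟩ ∈ ⟦below⟧} = {e₂, e₃, e₄, e₅, e₆, e₁₁, e₁₅}
⟦which supported e₁₅⟧ = {x : ⟨x, e₁₅⟩ ∈ ⟦supported⟧} = {e₁, e₂, e₄, e₅, e₇, e₁₀, e₁₂, e₁₄}
⟦plate⟧ = {e₃, e₄, e₅, e₈, e₉, e₁₀, e₁₂, e₁₃, e₁₄}
… ∩ ⟦below e₅⟧ = {e₃, e₄, e₅, e₈, e₉, e₁₀, e₁₂, e₁₃, e₁₄} ∩ {e₂, e₃, e₄, e₅, e₆, e₁₁, e₁₅} = {e₃, e₄, e₅}
… ∩ ⟦which supported e₁₅⟧ = {e₃, e₄, e₅} ∩ {e₁, e₂, e₄, e₅, e₇, e₁₀, e₁₂, e₁₄} = {e₄, e₅}
So ⟦plate below e₅ which supported e₁₅⟧ = {e₄, e₅}.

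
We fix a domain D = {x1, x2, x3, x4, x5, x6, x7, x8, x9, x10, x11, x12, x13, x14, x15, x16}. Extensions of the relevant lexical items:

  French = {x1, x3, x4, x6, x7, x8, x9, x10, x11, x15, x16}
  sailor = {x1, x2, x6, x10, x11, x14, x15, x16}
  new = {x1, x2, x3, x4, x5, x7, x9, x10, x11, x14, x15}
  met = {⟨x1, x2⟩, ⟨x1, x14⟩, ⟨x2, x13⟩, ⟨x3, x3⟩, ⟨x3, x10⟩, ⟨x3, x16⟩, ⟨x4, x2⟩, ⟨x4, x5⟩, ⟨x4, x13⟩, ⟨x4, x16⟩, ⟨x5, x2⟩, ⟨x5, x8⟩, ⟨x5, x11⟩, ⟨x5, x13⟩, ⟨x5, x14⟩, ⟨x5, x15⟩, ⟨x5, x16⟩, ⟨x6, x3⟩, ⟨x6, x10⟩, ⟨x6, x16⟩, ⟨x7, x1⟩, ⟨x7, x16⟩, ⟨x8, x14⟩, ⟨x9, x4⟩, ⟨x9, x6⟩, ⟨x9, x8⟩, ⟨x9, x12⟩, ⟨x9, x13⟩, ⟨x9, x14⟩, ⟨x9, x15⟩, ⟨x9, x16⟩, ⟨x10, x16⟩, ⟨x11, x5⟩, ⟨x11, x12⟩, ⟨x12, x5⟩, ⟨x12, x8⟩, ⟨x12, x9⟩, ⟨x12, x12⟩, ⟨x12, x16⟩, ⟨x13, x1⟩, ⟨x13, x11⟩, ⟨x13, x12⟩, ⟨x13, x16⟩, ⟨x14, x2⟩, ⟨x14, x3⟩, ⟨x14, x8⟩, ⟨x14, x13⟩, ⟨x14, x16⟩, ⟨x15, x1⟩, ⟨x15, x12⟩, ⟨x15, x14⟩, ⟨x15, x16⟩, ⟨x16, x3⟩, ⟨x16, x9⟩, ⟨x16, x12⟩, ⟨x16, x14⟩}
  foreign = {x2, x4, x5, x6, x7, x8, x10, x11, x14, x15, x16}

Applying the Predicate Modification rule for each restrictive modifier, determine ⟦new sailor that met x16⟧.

{x10, x14, x15}

⟦that met x16⟧ = {x : ⟨x, x16⟩ ∈ ⟦met⟧} = {x3, x4, x5, x6, x7, x9, x10, x12, x13, x14, x15}
⟦sailor⟧ = {x1, x2, x6, x10, x11, x14, x15, x16}
… ∩ ⟦that met x16⟧ = {x1, x2, x6, x10, x11, x14, x15, x16} ∩ {x3, x4, x5, x6, x7, x9, x10, x12, x13, x14, x15} = {x6, x10, x14, x15}
… ∩ ⟦new⟧ = {x6, x10, x14, x15} ∩ {x1, x2, x3, x4, x5, x7, x9, x10, x11, x14, x15} = {x10, x14, x15}
So ⟦new sailor that met x16⟧ = {x10, x14, x15}.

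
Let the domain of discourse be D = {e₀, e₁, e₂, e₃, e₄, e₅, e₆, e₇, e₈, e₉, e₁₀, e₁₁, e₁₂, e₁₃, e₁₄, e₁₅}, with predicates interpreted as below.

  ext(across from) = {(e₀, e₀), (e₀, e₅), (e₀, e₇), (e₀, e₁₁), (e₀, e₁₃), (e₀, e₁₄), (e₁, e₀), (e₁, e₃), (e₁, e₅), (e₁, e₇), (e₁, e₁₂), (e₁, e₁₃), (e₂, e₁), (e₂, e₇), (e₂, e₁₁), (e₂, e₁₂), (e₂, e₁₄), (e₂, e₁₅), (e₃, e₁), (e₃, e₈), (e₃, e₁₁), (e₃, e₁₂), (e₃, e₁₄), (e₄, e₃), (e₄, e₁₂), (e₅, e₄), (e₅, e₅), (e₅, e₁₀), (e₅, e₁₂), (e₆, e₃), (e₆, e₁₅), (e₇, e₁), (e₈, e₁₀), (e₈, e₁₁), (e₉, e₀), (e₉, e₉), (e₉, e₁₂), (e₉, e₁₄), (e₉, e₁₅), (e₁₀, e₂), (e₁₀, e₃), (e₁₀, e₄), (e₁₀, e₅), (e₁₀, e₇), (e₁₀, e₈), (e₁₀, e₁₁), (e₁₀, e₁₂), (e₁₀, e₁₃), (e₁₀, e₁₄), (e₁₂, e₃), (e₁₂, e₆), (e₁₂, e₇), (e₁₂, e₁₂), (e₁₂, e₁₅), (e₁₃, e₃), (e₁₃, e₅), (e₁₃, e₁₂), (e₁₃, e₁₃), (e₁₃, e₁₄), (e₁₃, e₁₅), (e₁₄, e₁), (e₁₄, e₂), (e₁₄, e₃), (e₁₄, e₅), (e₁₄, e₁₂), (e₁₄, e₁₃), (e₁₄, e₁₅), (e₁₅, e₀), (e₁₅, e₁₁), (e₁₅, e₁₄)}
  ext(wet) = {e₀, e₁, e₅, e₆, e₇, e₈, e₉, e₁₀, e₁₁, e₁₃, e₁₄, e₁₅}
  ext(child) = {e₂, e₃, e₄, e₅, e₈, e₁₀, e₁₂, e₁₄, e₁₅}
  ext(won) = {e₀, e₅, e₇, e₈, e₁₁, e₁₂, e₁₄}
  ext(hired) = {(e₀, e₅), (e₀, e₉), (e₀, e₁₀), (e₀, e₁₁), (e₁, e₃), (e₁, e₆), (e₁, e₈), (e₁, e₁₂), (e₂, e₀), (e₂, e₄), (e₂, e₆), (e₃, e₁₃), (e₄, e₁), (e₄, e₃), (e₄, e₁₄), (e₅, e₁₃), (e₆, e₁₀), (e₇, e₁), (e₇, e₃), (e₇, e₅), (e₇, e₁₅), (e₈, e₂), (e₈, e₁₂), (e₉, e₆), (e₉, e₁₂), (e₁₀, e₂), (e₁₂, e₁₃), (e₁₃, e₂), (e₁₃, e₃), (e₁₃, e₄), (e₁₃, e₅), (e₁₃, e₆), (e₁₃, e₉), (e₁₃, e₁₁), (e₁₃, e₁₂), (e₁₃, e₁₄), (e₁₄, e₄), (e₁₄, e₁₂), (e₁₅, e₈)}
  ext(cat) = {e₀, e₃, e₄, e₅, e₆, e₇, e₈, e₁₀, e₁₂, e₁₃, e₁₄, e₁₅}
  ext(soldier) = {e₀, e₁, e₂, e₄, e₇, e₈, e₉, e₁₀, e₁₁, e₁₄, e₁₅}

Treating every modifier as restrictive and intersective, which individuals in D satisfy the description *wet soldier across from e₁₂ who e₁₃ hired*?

⟦across from e₁₂⟧ = {x : ⟨x, e₁₂⟩ ∈ ⟦across from⟧} = {e₁, e₂, e₃, e₄, e₅, e₉, e₁₀, e₁₂, e₁₃, e₁₄}
⟦who e₁₃ hired⟧ = {x : ⟨e₁₃, x⟩ ∈ ⟦hired⟧} = {e₂, e₃, e₄, e₅, e₆, e₉, e₁₁, e₁₂, e₁₄}
⟦soldier⟧ = {e₀, e₁, e₂, e₄, e₇, e₈, e₉, e₁₀, e₁₁, e₁₄, e₁₅}
… ∩ ⟦across from e₁₂⟧ = {e₀, e₁, e₂, e₄, e₇, e₈, e₉, e₁₀, e₁₁, e₁₄, e₁₅} ∩ {e₁, e₂, e₃, e₄, e₅, e₉, e₁₀, e₁₂, e₁₃, e₁₄} = {e₁, e₂, e₄, e₉, e₁₀, e₁₄}
… ∩ ⟦who e₁₃ hired⟧ = {e₁, e₂, e₄, e₉, e₁₀, e₁₄} ∩ {e₂, e₃, e₄, e₅, e₆, e₉, e₁₁, e₁₂, e₁₄} = {e₂, e₄, e₉, e₁₄}
… ∩ ⟦wet⟧ = {e₂, e₄, e₉, e₁₄} ∩ {e₀, e₁, e₅, e₆, e₇, e₈, e₉, e₁₀, e₁₁, e₁₃, e₁₄, e₁₅} = {e₉, e₁₄}
So ⟦wet soldier across from e₁₂ who e₁₃ hired⟧ = {e₉, e₁₄}.

{e₉, e₁₄}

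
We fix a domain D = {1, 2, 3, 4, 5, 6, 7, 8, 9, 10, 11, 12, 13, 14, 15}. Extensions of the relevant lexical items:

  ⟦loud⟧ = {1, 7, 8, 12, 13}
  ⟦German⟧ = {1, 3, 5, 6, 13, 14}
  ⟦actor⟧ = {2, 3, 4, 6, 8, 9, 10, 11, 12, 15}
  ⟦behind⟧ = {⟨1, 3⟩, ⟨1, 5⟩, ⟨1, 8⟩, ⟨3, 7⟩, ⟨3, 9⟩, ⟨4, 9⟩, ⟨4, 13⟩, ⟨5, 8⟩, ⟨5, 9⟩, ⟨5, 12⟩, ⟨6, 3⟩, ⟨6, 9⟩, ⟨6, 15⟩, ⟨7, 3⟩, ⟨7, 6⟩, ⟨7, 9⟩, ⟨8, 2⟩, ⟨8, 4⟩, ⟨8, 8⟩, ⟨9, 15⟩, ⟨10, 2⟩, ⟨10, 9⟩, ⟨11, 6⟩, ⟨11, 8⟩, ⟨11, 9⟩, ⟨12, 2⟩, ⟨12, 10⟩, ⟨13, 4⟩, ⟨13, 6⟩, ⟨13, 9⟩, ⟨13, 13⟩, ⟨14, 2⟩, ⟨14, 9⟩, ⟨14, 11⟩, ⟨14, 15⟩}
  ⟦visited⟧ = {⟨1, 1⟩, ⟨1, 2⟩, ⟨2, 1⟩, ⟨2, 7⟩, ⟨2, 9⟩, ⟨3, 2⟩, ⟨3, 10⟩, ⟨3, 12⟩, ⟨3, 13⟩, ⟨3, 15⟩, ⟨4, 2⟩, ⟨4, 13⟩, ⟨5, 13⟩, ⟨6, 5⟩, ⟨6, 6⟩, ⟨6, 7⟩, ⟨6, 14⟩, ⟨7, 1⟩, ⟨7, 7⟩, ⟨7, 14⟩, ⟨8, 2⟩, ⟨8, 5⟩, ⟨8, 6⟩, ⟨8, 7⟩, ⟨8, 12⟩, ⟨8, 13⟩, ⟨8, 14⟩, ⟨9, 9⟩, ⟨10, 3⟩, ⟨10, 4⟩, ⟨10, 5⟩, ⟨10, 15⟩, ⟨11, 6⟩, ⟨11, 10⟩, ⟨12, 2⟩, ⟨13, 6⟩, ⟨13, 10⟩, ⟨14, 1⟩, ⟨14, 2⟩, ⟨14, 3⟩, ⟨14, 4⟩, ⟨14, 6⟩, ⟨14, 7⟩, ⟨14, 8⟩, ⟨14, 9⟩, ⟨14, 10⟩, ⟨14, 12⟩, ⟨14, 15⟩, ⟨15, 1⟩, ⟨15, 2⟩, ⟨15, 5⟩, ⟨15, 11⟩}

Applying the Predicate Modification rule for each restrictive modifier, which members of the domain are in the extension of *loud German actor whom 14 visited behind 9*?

⟦whom 14 visited⟧ = {x : ⟨14, x⟩ ∈ ⟦visited⟧} = {1, 2, 3, 4, 6, 7, 8, 9, 10, 12, 15}
⟦behind 9⟧ = {x : ⟨x, 9⟩ ∈ ⟦behind⟧} = {3, 4, 5, 6, 7, 10, 11, 13, 14}
⟦actor⟧ = {2, 3, 4, 6, 8, 9, 10, 11, 12, 15}
… ∩ ⟦whom 14 visited⟧ = {2, 3, 4, 6, 8, 9, 10, 11, 12, 15} ∩ {1, 2, 3, 4, 6, 7, 8, 9, 10, 12, 15} = {2, 3, 4, 6, 8, 9, 10, 12, 15}
… ∩ ⟦behind 9⟧ = {2, 3, 4, 6, 8, 9, 10, 12, 15} ∩ {3, 4, 5, 6, 7, 10, 11, 13, 14} = {3, 4, 6, 10}
… ∩ ⟦loud⟧ = {3, 4, 6, 10} ∩ {1, 7, 8, 12, 13} = ∅
… ∩ ⟦German⟧ = ∅ ∩ {1, 3, 5, 6, 13, 14} = ∅
So ⟦loud German actor whom 14 visited behind 9⟧ = ∅.

∅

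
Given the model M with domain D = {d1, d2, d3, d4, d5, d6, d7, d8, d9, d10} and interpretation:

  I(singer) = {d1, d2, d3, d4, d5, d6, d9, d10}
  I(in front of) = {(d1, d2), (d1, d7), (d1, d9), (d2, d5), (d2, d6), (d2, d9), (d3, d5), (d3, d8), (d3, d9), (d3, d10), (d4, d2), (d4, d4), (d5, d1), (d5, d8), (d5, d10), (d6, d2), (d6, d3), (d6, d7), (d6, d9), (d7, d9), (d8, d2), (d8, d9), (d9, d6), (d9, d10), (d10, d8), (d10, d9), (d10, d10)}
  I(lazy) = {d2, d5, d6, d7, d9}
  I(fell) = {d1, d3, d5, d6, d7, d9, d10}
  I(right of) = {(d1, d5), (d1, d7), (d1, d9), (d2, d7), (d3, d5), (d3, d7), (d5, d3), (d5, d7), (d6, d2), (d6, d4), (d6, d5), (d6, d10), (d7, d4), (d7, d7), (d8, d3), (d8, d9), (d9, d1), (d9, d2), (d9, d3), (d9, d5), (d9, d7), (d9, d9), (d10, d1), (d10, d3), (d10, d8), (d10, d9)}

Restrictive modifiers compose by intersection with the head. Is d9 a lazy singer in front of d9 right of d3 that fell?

⟦in front of d9⟧ = {x : ⟨x, d9⟩ ∈ ⟦in front of⟧} = {d1, d2, d3, d6, d7, d8, d10}
⟦right of d3⟧ = {x : ⟨x, d3⟩ ∈ ⟦right of⟧} = {d5, d8, d9, d10}
⟦that fell⟧ = ⟦fell⟧ = {d1, d3, d5, d6, d7, d9, d10}
⟦singer⟧ = {d1, d2, d3, d4, d5, d6, d9, d10}
… ∩ ⟦in front of d9⟧ = {d1, d2, d3, d4, d5, d6, d9, d10} ∩ {d1, d2, d3, d6, d7, d8, d10} = {d1, d2, d3, d6, d10}
… ∩ ⟦right of d3⟧ = {d1, d2, d3, d6, d10} ∩ {d5, d8, d9, d10} = {d10}
… ∩ ⟦that fell⟧ = {d10} ∩ {d1, d3, d5, d6, d7, d9, d10} = {d10}
… ∩ ⟦lazy⟧ = {d10} ∩ {d2, d5, d6, d7, d9} = ∅
⟦lazy singer in front of d9 right of d3 that fell⟧ = ∅; d9 ∉ this set.

no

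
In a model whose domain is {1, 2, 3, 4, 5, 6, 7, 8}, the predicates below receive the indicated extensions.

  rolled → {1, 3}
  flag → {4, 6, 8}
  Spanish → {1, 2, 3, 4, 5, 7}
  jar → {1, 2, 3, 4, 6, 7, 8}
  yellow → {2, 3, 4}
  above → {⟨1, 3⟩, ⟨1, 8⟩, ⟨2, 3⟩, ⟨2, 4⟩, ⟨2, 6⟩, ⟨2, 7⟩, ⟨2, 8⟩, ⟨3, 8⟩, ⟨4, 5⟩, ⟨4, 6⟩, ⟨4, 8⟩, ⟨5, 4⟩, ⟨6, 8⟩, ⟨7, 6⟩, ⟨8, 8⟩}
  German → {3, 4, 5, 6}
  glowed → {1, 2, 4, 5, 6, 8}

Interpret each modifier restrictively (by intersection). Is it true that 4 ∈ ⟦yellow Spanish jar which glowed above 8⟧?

yes

⟦which glowed⟧ = ⟦glowed⟧ = {1, 2, 4, 5, 6, 8}
⟦above 8⟧ = {x : ⟨x, 8⟩ ∈ ⟦above⟧} = {1, 2, 3, 4, 6, 8}
⟦jar⟧ = {1, 2, 3, 4, 6, 7, 8}
… ∩ ⟦which glowed⟧ = {1, 2, 3, 4, 6, 7, 8} ∩ {1, 2, 4, 5, 6, 8} = {1, 2, 4, 6, 8}
… ∩ ⟦above 8⟧ = {1, 2, 4, 6, 8} ∩ {1, 2, 3, 4, 6, 8} = {1, 2, 4, 6, 8}
… ∩ ⟦yellow⟧ = {1, 2, 4, 6, 8} ∩ {2, 3, 4} = {2, 4}
… ∩ ⟦Spanish⟧ = {2, 4} ∩ {1, 2, 3, 4, 5, 7} = {2, 4}
⟦yellow Spanish jar which glowed above 8⟧ = {2, 4}; 4 ∈ this set.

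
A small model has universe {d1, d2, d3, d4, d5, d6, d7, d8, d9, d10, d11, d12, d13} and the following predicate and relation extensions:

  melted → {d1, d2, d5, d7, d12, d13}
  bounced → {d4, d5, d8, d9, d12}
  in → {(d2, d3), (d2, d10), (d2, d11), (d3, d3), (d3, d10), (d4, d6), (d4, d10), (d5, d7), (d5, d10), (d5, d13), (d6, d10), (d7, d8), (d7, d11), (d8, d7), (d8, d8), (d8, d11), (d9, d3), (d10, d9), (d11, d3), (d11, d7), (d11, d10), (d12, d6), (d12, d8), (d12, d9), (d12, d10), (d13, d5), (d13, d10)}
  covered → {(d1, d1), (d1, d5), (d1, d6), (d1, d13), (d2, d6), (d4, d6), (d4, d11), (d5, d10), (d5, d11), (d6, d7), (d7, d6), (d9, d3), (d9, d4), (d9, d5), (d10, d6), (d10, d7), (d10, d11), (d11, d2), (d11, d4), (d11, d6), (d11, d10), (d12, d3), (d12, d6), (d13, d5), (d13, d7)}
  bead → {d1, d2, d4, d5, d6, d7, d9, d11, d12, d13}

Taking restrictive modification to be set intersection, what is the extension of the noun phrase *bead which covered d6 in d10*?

{d2, d4, d11, d12}

⟦which covered d6⟧ = {x : ⟨x, d6⟩ ∈ ⟦covered⟧} = {d1, d2, d4, d7, d10, d11, d12}
⟦in d10⟧ = {x : ⟨x, d10⟩ ∈ ⟦in⟧} = {d2, d3, d4, d5, d6, d11, d12, d13}
⟦bead⟧ = {d1, d2, d4, d5, d6, d7, d9, d11, d12, d13}
… ∩ ⟦which covered d6⟧ = {d1, d2, d4, d5, d6, d7, d9, d11, d12, d13} ∩ {d1, d2, d4, d7, d10, d11, d12} = {d1, d2, d4, d7, d11, d12}
… ∩ ⟦in d10⟧ = {d1, d2, d4, d7, d11, d12} ∩ {d2, d3, d4, d5, d6, d11, d12, d13} = {d2, d4, d11, d12}
So ⟦bead which covered d6 in d10⟧ = {d2, d4, d11, d12}.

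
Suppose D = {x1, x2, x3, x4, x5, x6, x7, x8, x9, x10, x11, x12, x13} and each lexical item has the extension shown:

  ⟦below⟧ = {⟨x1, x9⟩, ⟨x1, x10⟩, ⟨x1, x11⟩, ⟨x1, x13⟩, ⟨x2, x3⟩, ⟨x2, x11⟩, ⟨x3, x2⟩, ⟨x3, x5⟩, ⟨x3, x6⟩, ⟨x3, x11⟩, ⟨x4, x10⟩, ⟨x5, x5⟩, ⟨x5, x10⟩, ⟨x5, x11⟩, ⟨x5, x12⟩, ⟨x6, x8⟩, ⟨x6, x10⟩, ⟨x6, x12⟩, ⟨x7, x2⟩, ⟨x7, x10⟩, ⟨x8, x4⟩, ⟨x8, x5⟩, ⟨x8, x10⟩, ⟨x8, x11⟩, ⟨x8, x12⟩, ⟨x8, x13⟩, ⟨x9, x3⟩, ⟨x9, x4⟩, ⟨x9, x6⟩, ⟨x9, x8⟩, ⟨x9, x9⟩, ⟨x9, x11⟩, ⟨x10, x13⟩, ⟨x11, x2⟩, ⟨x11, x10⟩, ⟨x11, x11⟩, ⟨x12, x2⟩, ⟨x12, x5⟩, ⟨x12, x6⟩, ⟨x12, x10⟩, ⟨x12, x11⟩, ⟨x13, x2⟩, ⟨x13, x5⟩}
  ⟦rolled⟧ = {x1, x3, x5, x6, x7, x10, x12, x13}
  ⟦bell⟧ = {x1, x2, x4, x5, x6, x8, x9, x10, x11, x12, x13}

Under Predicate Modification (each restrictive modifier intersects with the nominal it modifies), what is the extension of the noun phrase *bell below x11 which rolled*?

{x1, x5, x12}

⟦below x11⟧ = {x : ⟨x, x11⟩ ∈ ⟦below⟧} = {x1, x2, x3, x5, x8, x9, x11, x12}
⟦which rolled⟧ = ⟦rolled⟧ = {x1, x3, x5, x6, x7, x10, x12, x13}
⟦bell⟧ = {x1, x2, x4, x5, x6, x8, x9, x10, x11, x12, x13}
… ∩ ⟦below x11⟧ = {x1, x2, x4, x5, x6, x8, x9, x10, x11, x12, x13} ∩ {x1, x2, x3, x5, x8, x9, x11, x12} = {x1, x2, x5, x8, x9, x11, x12}
… ∩ ⟦which rolled⟧ = {x1, x2, x5, x8, x9, x11, x12} ∩ {x1, x3, x5, x6, x7, x10, x12, x13} = {x1, x5, x12}
So ⟦bell below x11 which rolled⟧ = {x1, x5, x12}.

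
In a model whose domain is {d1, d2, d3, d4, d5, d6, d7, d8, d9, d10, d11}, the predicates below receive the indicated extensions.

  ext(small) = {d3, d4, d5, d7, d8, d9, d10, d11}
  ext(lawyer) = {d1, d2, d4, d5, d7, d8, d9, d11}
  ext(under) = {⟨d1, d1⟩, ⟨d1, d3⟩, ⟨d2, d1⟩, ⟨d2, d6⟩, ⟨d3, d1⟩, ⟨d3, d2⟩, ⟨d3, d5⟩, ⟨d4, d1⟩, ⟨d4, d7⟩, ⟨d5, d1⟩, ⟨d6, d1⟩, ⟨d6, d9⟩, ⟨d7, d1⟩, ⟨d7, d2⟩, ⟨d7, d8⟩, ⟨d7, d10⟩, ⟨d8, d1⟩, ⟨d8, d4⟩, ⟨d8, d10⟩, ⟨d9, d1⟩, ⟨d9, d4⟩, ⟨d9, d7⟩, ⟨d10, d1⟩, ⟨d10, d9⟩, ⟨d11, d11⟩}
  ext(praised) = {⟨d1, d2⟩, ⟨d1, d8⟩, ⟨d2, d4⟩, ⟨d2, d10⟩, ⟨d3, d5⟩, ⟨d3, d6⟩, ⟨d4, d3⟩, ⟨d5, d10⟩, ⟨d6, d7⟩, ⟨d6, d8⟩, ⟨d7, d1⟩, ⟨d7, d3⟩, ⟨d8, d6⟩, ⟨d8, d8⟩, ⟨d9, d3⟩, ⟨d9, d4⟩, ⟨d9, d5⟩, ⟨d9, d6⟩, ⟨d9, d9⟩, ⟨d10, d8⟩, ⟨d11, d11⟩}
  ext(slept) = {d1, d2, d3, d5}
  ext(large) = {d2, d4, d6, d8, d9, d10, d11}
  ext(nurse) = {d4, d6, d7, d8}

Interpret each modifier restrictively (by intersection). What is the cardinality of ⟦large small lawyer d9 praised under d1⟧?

⟦d9 praised⟧ = {x : ⟨d9, x⟩ ∈ ⟦praised⟧} = {d3, d4, d5, d6, d9}
⟦under d1⟧ = {x : ⟨x, d1⟩ ∈ ⟦under⟧} = {d1, d2, d3, d4, d5, d6, d7, d8, d9, d10}
⟦lawyer⟧ = {d1, d2, d4, d5, d7, d8, d9, d11}
… ∩ ⟦d9 praised⟧ = {d1, d2, d4, d5, d7, d8, d9, d11} ∩ {d3, d4, d5, d6, d9} = {d4, d5, d9}
… ∩ ⟦under d1⟧ = {d4, d5, d9} ∩ {d1, d2, d3, d4, d5, d6, d7, d8, d9, d10} = {d4, d5, d9}
… ∩ ⟦large⟧ = {d4, d5, d9} ∩ {d2, d4, d6, d8, d9, d10, d11} = {d4, d9}
… ∩ ⟦small⟧ = {d4, d9} ∩ {d3, d4, d5, d7, d8, d9, d10, d11} = {d4, d9}
⟦large small lawyer d9 praised under d1⟧ = {d4, d9}, so the cardinality is 2.

2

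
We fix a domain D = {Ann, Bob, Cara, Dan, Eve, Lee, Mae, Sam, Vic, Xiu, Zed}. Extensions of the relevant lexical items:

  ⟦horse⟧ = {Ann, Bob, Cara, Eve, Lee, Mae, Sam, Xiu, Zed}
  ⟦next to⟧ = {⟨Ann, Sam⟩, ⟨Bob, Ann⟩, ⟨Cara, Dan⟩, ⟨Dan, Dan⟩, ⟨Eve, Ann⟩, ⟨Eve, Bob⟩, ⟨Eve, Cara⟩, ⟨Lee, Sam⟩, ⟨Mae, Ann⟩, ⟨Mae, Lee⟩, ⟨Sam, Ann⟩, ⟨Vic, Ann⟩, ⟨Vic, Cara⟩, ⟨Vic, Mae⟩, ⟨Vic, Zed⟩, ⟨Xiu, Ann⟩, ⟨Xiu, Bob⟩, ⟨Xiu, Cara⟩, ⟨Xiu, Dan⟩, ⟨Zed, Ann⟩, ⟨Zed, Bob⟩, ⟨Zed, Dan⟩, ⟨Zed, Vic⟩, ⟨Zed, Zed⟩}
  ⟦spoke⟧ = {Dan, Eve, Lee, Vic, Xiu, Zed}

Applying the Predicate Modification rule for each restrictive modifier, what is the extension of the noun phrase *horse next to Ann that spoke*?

{Eve, Xiu, Zed}

⟦next to Ann⟧ = {x : ⟨x, Ann⟩ ∈ ⟦next to⟧} = {Bob, Eve, Mae, Sam, Vic, Xiu, Zed}
⟦that spoke⟧ = ⟦spoke⟧ = {Dan, Eve, Lee, Vic, Xiu, Zed}
⟦horse⟧ = {Ann, Bob, Cara, Eve, Lee, Mae, Sam, Xiu, Zed}
… ∩ ⟦next to Ann⟧ = {Ann, Bob, Cara, Eve, Lee, Mae, Sam, Xiu, Zed} ∩ {Bob, Eve, Mae, Sam, Vic, Xiu, Zed} = {Bob, Eve, Mae, Sam, Xiu, Zed}
… ∩ ⟦that spoke⟧ = {Bob, Eve, Mae, Sam, Xiu, Zed} ∩ {Dan, Eve, Lee, Vic, Xiu, Zed} = {Eve, Xiu, Zed}
So ⟦horse next to Ann that spoke⟧ = {Eve, Xiu, Zed}.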